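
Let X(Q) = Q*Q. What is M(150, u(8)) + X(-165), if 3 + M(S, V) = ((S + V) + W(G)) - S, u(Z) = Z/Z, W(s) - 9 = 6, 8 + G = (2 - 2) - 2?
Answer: 27238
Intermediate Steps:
G = -10 (G = -8 + ((2 - 2) - 2) = -8 + (0 - 2) = -8 - 2 = -10)
W(s) = 15 (W(s) = 9 + 6 = 15)
u(Z) = 1
X(Q) = Q²
M(S, V) = 12 + V (M(S, V) = -3 + (((S + V) + 15) - S) = -3 + ((15 + S + V) - S) = -3 + (15 + V) = 12 + V)
M(150, u(8)) + X(-165) = (12 + 1) + (-165)² = 13 + 27225 = 27238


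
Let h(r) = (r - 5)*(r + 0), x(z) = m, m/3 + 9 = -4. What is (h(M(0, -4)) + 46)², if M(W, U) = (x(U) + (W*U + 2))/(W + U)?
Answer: 1863225/256 ≈ 7278.2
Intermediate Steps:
m = -39 (m = -27 + 3*(-4) = -27 - 12 = -39)
x(z) = -39
M(W, U) = (-37 + U*W)/(U + W) (M(W, U) = (-39 + (W*U + 2))/(W + U) = (-39 + (U*W + 2))/(U + W) = (-39 + (2 + U*W))/(U + W) = (-37 + U*W)/(U + W))
h(r) = r*(-5 + r) (h(r) = (-5 + r)*r = r*(-5 + r))
(h(M(0, -4)) + 46)² = (((-37 - 4*0)/(-4 + 0))*(-5 + (-37 - 4*0)/(-4 + 0)) + 46)² = (((-37 + 0)/(-4))*(-5 + (-37 + 0)/(-4)) + 46)² = ((-¼*(-37))*(-5 - ¼*(-37)) + 46)² = (37*(-5 + 37/4)/4 + 46)² = ((37/4)*(17/4) + 46)² = (629/16 + 46)² = (1365/16)² = 1863225/256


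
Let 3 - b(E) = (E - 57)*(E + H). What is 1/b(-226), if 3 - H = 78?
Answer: -1/85180 ≈ -1.1740e-5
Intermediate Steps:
H = -75 (H = 3 - 1*78 = 3 - 78 = -75)
b(E) = 3 - (-75 + E)*(-57 + E) (b(E) = 3 - (E - 57)*(E - 75) = 3 - (-57 + E)*(-75 + E) = 3 - (-75 + E)*(-57 + E))
1/b(-226) = 1/(-4272 - 1*(-226)² + 132*(-226)) = 1/(-4272 - 1*51076 - 29832) = 1/(-4272 - 51076 - 29832) = 1/(-85180) = -1/85180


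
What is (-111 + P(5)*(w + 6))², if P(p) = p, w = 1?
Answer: 5776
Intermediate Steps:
(-111 + P(5)*(w + 6))² = (-111 + 5*(1 + 6))² = (-111 + 5*7)² = (-111 + 35)² = (-76)² = 5776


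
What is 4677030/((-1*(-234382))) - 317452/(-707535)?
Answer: 1691783727857/82916734185 ≈ 20.403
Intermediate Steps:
4677030/((-1*(-234382))) - 317452/(-707535) = 4677030/234382 - 317452*(-1/707535) = 4677030*(1/234382) + 317452/707535 = 2338515/117191 + 317452/707535 = 1691783727857/82916734185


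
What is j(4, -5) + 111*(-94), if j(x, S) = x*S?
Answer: -10454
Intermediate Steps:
j(x, S) = S*x
j(4, -5) + 111*(-94) = -5*4 + 111*(-94) = -20 - 10434 = -10454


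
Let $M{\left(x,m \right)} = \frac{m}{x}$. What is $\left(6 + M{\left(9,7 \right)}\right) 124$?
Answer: $\frac{7564}{9} \approx 840.44$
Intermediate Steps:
$\left(6 + M{\left(9,7 \right)}\right) 124 = \left(6 + \frac{7}{9}\right) 124 = \frac{61}{9} \cdot 124 = \frac{7564}{9}$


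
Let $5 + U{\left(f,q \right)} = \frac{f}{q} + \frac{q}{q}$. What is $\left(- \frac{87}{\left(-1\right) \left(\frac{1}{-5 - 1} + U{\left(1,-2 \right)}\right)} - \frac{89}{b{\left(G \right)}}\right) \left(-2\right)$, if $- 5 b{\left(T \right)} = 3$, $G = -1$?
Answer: $- \frac{5447}{21} \approx -259.38$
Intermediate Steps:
$b{\left(T \right)} = - \frac{3}{5}$ ($b{\left(T \right)} = \left(- \frac{1}{5}\right) 3 = - \frac{3}{5}$)
$U{\left(f,q \right)} = -4 + \frac{f}{q}$ ($U{\left(f,q \right)} = -5 + \left(\frac{f}{q} + \frac{q}{q}\right) = -5 + \left(\frac{f}{q} + 1\right) = -5 + \left(1 + \frac{f}{q}\right) = -4 + \frac{f}{q}$)
$\left(- \frac{87}{\left(-1\right) \left(\frac{1}{-5 - 1} + U{\left(1,-2 \right)}\right)} - \frac{89}{b{\left(G \right)}}\right) \left(-2\right) = \left(- \frac{87}{\left(-1\right) \left(\frac{1}{-5 - 1} - \left(4 - \frac{1}{-2}\right)\right)} - \frac{89}{- \frac{3}{5}}\right) \left(-2\right) = \left(- \frac{87}{\left(-1\right) \left(\frac{1}{-6} + \left(-4 + 1 \left(- \frac{1}{2}\right)\right)\right)} - - \frac{445}{3}\right) \left(-2\right) = \left(- \frac{87}{\left(-1\right) \left(- \frac{1}{6} - \frac{9}{2}\right)} + \frac{445}{3}\right) \left(-2\right) = \left(- \frac{87}{\left(-1\right) \left(- \frac{14}{3}\right)} + \frac{445}{3}\right) \left(-2\right) = \left(- \frac{87}{\frac{14}{3}} + \frac{445}{3}\right) \left(-2\right) = \left(\left(-87\right) \frac{3}{14} + \frac{445}{3}\right) \left(-2\right) = \left(- \frac{261}{14} + \frac{445}{3}\right) \left(-2\right) = \frac{5447}{42} \left(-2\right) = - \frac{5447}{21}$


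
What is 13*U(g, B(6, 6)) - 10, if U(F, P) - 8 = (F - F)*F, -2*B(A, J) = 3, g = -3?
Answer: 94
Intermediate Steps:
B(A, J) = -3/2 (B(A, J) = -½*3 = -3/2)
U(F, P) = 8 (U(F, P) = 8 + (F - F)*F = 8 + 0*F = 8 + 0 = 8)
13*U(g, B(6, 6)) - 10 = 13*8 - 10 = 104 - 10 = 94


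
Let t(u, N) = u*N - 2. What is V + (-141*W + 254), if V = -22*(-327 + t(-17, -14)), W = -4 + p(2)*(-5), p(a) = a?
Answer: 4230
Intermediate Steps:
t(u, N) = -2 + N*u (t(u, N) = N*u - 2 = -2 + N*u)
W = -14 (W = -4 + 2*(-5) = -4 - 10 = -14)
V = 2002 (V = -22*(-327 + (-2 - 14*(-17))) = -22*(-327 + (-2 + 238)) = -22*(-327 + 236) = -22*(-91) = 2002)
V + (-141*W + 254) = 2002 + (-141*(-14) + 254) = 2002 + (1974 + 254) = 2002 + 2228 = 4230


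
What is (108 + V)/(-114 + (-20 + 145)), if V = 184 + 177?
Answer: 469/11 ≈ 42.636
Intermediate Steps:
V = 361
(108 + V)/(-114 + (-20 + 145)) = (108 + 361)/(-114 + (-20 + 145)) = 469/(-114 + 125) = 469/11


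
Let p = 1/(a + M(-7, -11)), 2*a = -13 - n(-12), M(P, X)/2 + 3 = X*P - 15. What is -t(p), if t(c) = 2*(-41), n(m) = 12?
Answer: 82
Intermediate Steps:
M(P, X) = -36 + 2*P*X (M(P, X) = -6 + 2*(X*P - 15) = -6 + 2*(P*X - 15) = -6 + 2*(-15 + P*X) = -6 + (-30 + 2*P*X) = -36 + 2*P*X)
a = -25/2 (a = (-13 - 1*12)/2 = (-13 - 12)/2 = (½)*(-25) = -25/2 ≈ -12.500)
p = 2/211 (p = 1/(-25/2 + (-36 + 2*(-7)*(-11))) = 1/(-25/2 + (-36 + 154)) = 1/(-25/2 + 118) = 1/(211/2) = 2/211 ≈ 0.0094787)
t(c) = -82
-t(p) = -1*(-82) = 82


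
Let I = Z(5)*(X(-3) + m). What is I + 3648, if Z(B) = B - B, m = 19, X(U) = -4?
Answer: 3648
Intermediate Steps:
Z(B) = 0
I = 0 (I = 0*(-4 + 19) = 0*15 = 0)
I + 3648 = 0 + 3648 = 3648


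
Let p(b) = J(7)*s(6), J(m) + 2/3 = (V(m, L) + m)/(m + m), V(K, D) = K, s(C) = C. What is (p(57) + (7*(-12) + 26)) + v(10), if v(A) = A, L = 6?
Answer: -46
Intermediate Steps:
J(m) = 1/3 (J(m) = -2/3 + (m + m)/(m + m) = -2/3 + (2*m)/((2*m)) = -2/3 + (2*m)*(1/(2*m)) = -2/3 + 1 = 1/3)
p(b) = 2 (p(b) = (1/3)*6 = 2)
(p(57) + (7*(-12) + 26)) + v(10) = (2 + (7*(-12) + 26)) + 10 = (2 + (-84 + 26)) + 10 = (2 - 58) + 10 = -56 + 10 = -46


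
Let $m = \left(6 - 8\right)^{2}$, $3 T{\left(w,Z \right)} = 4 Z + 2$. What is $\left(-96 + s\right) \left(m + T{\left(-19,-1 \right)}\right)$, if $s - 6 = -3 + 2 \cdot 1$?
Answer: $- \frac{910}{3} \approx -303.33$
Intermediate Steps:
$T{\left(w,Z \right)} = \frac{2}{3} + \frac{4 Z}{3}$ ($T{\left(w,Z \right)} = \frac{4 Z + 2}{3} = \frac{2 + 4 Z}{3} = \frac{2}{3} + \frac{4 Z}{3}$)
$m = 4$ ($m = \left(-2\right)^{2} = 4$)
$s = 5$ ($s = 6 + \left(-3 + 2 \cdot 1\right) = 6 + \left(-3 + 2\right) = 6 - 1 = 5$)
$\left(-96 + s\right) \left(m + T{\left(-19,-1 \right)}\right) = \left(-96 + 5\right) \left(4 + \left(\frac{2}{3} + \frac{4}{3} \left(-1\right)\right)\right) = - 91 \left(4 + \left(\frac{2}{3} - \frac{4}{3}\right)\right) = - 91 \left(4 - \frac{2}{3}\right) = \left(-91\right) \frac{10}{3} = - \frac{910}{3}$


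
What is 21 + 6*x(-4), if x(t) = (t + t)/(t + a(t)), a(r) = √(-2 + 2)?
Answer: 33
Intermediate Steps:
a(r) = 0 (a(r) = √0 = 0)
x(t) = 2 (x(t) = (t + t)/(t + 0) = (2*t)/t = 2)
21 + 6*x(-4) = 21 + 6*2 = 21 + 12 = 33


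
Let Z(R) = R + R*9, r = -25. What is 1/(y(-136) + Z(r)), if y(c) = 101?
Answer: -1/149 ≈ -0.0067114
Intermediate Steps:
Z(R) = 10*R (Z(R) = R + 9*R = 10*R)
1/(y(-136) + Z(r)) = 1/(101 + 10*(-25)) = 1/(101 - 250) = 1/(-149) = -1/149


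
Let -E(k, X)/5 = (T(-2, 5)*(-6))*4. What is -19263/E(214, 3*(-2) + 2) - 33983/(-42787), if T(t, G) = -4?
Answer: 280172607/6845920 ≈ 40.925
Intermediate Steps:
E(k, X) = -480 (E(k, X) = -5*(-4*(-6))*4 = -120*4 = -5*96 = -480)
-19263/E(214, 3*(-2) + 2) - 33983/(-42787) = -19263/(-480) - 33983/(-42787) = -19263*(-1/480) - 33983*(-1/42787) = 6421/160 + 33983/42787 = 280172607/6845920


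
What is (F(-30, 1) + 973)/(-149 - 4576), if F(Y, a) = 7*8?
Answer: -49/225 ≈ -0.21778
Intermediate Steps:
F(Y, a) = 56
(F(-30, 1) + 973)/(-149 - 4576) = (56 + 973)/(-149 - 4576) = 1029/(-4725) = 1029*(-1/4725) = -49/225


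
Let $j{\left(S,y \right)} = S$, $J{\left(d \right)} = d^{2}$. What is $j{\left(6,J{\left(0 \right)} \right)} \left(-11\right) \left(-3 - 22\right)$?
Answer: $1650$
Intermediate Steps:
$j{\left(6,J{\left(0 \right)} \right)} \left(-11\right) \left(-3 - 22\right) = 6 \left(-11\right) \left(-3 - 22\right) = - 66 \left(-3 - 22\right) = \left(-66\right) \left(-25\right) = 1650$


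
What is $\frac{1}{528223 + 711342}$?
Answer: $\frac{1}{1239565} \approx 8.0673 \cdot 10^{-7}$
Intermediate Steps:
$\frac{1}{528223 + 711342} = \frac{1}{1239565}$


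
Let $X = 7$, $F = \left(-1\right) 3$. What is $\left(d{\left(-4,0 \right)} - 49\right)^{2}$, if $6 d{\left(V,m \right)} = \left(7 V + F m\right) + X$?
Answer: $\frac{11025}{4} \approx 2756.3$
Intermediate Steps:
$F = -3$
$d{\left(V,m \right)} = \frac{7}{6} - \frac{m}{2} + \frac{7 V}{6}$ ($d{\left(V,m \right)} = \frac{\left(7 V - 3 m\right) + 7}{6} = \frac{\left(- 3 m + 7 V\right) + 7}{6} = \frac{7 - 3 m + 7 V}{6} = \frac{7}{6} - \frac{m}{2} + \frac{7 V}{6}$)
$\left(d{\left(-4,0 \right)} - 49\right)^{2} = \left(\left(\frac{7}{6} - 0 + \frac{7}{6} \left(-4\right)\right) - 49\right)^{2} = \left(\left(\frac{7}{6} + 0 - \frac{14}{3}\right) - 49\right)^{2} = \left(- \frac{7}{2} - 49\right)^{2} = \left(- \frac{105}{2}\right)^{2} = \frac{11025}{4}$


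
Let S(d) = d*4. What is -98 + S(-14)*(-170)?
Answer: 9422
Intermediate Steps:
S(d) = 4*d
-98 + S(-14)*(-170) = -98 + (4*(-14))*(-170) = -98 - 56*(-170) = -98 + 9520 = 9422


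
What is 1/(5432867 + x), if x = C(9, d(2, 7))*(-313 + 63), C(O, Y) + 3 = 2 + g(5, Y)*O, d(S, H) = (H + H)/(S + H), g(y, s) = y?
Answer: 1/5421867 ≈ 1.8444e-7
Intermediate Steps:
d(S, H) = 2*H/(H + S) (d(S, H) = (2*H)/(H + S) = 2*H/(H + S))
C(O, Y) = -1 + 5*O (C(O, Y) = -3 + (2 + 5*O) = -1 + 5*O)
x = -11000 (x = (-1 + 5*9)*(-313 + 63) = (-1 + 45)*(-250) = 44*(-250) = -11000)
1/(5432867 + x) = 1/(5432867 - 11000) = 1/5421867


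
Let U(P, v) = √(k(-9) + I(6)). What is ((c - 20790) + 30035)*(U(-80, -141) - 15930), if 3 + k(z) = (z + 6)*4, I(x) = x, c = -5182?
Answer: -64723590 + 12189*I ≈ -6.4724e+7 + 12189.0*I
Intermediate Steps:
k(z) = 21 + 4*z (k(z) = -3 + (z + 6)*4 = -3 + (6 + z)*4 = -3 + (24 + 4*z) = 21 + 4*z)
U(P, v) = 3*I (U(P, v) = √((21 + 4*(-9)) + 6) = √((21 - 36) + 6) = √(-15 + 6) = √(-9) = 3*I)
((c - 20790) + 30035)*(U(-80, -141) - 15930) = ((-5182 - 20790) + 30035)*(3*I - 15930) = (-25972 + 30035)*(-15930 + 3*I) = 4063*(-15930 + 3*I) = -64723590 + 12189*I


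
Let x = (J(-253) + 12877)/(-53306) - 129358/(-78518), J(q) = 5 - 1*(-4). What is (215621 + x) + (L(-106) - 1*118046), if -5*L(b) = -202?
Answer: 46428777017639/475622785 ≈ 97617.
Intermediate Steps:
L(b) = 202/5 (L(b) = -1/5*(-202) = 202/5)
J(q) = 9 (J(q) = 5 + 4 = 9)
x = 133722150/95124557 (x = (9 + 12877)/(-53306) - 129358/(-78518) = 12886*(-1/53306) - 129358*(-1/78518) = -6443/26653 + 64679/39259 = 133722150/95124557 ≈ 1.4058)
(215621 + x) + (L(-106) - 1*118046) = (215621 + 133722150/95124557) + (202/5 - 1*118046) = 20510985827047/95124557 + (202/5 - 118046) = 20510985827047/95124557 - 590028/5 = 46428777017639/475622785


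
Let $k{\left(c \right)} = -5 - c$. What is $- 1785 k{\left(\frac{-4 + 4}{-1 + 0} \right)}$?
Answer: $8925$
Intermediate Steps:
$- 1785 k{\left(\frac{-4 + 4}{-1 + 0} \right)} = - 1785 \left(-5 - \frac{-4 + 4}{-1 + 0}\right) = - 1785 \left(-5 - \frac{0}{-1}\right) = - 1785 \left(-5 - 0 \left(-1\right)\right) = - 1785 \left(-5 - 0\right) = - 1785 \left(-5 + 0\right) = \left(-1785\right) \left(-5\right) = 8925$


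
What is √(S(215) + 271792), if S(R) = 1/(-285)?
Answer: 7*√450536835/285 ≈ 521.34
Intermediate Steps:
S(R) = -1/285
√(S(215) + 271792) = √(-1/285 + 271792) = √(77460719/285) = 7*√450536835/285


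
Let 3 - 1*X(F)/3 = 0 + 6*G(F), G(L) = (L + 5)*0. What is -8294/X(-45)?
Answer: -8294/9 ≈ -921.56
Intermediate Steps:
G(L) = 0 (G(L) = (5 + L)*0 = 0)
X(F) = 9 (X(F) = 9 - 3*(0 + 6*0) = 9 - 3*(0 + 0) = 9 - 3*0 = 9 + 0 = 9)
-8294/X(-45) = -8294/9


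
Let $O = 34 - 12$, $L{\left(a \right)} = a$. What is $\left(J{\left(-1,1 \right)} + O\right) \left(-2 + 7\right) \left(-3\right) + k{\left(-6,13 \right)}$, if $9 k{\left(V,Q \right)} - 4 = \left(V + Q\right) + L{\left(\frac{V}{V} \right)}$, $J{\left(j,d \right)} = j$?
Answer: $- \frac{941}{3} \approx -313.67$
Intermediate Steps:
$O = 22$ ($O = 34 - 12 = 22$)
$k{\left(V,Q \right)} = \frac{5}{9} + \frac{Q}{9} + \frac{V}{9}$ ($k{\left(V,Q \right)} = \frac{4}{9} + \frac{\left(V + Q\right) + \frac{V}{V}}{9} = \frac{4}{9} + \frac{\left(Q + V\right) + 1}{9} = \frac{4}{9} + \frac{1 + Q + V}{9} = \frac{4}{9} + \left(\frac{1}{9} + \frac{Q}{9} + \frac{V}{9}\right) = \frac{5}{9} + \frac{Q}{9} + \frac{V}{9}$)
$\left(J{\left(-1,1 \right)} + O\right) \left(-2 + 7\right) \left(-3\right) + k{\left(-6,13 \right)} = \left(-1 + 22\right) \left(-2 + 7\right) \left(-3\right) + \left(\frac{5}{9} + \frac{1}{9} \cdot 13 + \frac{1}{9} \left(-6\right)\right) = 21 \cdot 5 \left(-3\right) + \left(\frac{5}{9} + \frac{13}{9} - \frac{2}{3}\right) = 21 \left(-15\right) + \frac{4}{3} = -315 + \frac{4}{3} = - \frac{941}{3}$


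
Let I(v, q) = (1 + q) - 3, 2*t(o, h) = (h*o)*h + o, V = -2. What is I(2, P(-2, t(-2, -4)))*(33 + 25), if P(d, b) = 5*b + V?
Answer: -5162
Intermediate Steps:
t(o, h) = o/2 + o*h²/2 (t(o, h) = ((h*o)*h + o)/2 = (o*h² + o)/2 = (o + o*h²)/2 = o/2 + o*h²/2)
P(d, b) = -2 + 5*b (P(d, b) = 5*b - 2 = -2 + 5*b)
I(v, q) = -2 + q
I(2, P(-2, t(-2, -4)))*(33 + 25) = (-2 + (-2 + 5*((½)*(-2)*(1 + (-4)²))))*(33 + 25) = (-2 + (-2 + 5*((½)*(-2)*(1 + 16))))*58 = (-2 + (-2 + 5*((½)*(-2)*17)))*58 = (-2 + (-2 + 5*(-17)))*58 = (-2 + (-2 - 85))*58 = (-2 - 87)*58 = -89*58 = -5162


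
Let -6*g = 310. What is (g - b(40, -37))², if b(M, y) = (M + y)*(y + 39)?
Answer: 29929/9 ≈ 3325.4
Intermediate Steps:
g = -155/3 (g = -⅙*310 = -155/3 ≈ -51.667)
b(M, y) = (39 + y)*(M + y) (b(M, y) = (M + y)*(39 + y) = (39 + y)*(M + y))
(g - b(40, -37))² = (-155/3 - ((-37)² + 39*40 + 39*(-37) + 40*(-37)))² = (-155/3 - (1369 + 1560 - 1443 - 1480))² = (-155/3 - 1*6)² = (-155/3 - 6)² = (-173/3)² = 29929/9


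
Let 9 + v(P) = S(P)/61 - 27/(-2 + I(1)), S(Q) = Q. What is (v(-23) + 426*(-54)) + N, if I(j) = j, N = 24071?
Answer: 66162/61 ≈ 1084.6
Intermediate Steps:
v(P) = 18 + P/61 (v(P) = -9 + (P/61 - 27/(-2 + 1)) = -9 + (P*(1/61) - 27/(-1)) = -9 + (P/61 - 27*(-1)) = -9 + (P/61 + 27) = -9 + (27 + P/61) = 18 + P/61)
(v(-23) + 426*(-54)) + N = ((18 + (1/61)*(-23)) + 426*(-54)) + 24071 = ((18 - 23/61) - 23004) + 24071 = (1075/61 - 23004) + 24071 = -1402169/61 + 24071 = 66162/61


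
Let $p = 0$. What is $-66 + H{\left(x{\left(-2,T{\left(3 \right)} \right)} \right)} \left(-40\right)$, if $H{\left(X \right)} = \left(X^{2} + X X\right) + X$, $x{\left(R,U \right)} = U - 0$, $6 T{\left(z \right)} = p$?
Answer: $-66$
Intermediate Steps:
$T{\left(z \right)} = 0$ ($T{\left(z \right)} = \frac{1}{6} \cdot 0 = 0$)
$x{\left(R,U \right)} = U$ ($x{\left(R,U \right)} = U + 0 = U$)
$H{\left(X \right)} = X + 2 X^{2}$ ($H{\left(X \right)} = \left(X^{2} + X^{2}\right) + X = 2 X^{2} + X = X + 2 X^{2}$)
$-66 + H{\left(x{\left(-2,T{\left(3 \right)} \right)} \right)} \left(-40\right) = -66 + 0 \left(1 + 2 \cdot 0\right) \left(-40\right) = -66 + 0 \left(1 + 0\right) \left(-40\right) = -66 + 0 \cdot 1 \left(-40\right) = -66 + 0 \left(-40\right) = -66 + 0 = -66$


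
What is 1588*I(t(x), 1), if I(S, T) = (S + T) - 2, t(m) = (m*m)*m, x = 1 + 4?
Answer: 196912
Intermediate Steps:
x = 5
t(m) = m³ (t(m) = m²*m = m³)
I(S, T) = -2 + S + T
1588*I(t(x), 1) = 1588*(-2 + 5³ + 1) = 1588*(-2 + 125 + 1) = 1588*124 = 196912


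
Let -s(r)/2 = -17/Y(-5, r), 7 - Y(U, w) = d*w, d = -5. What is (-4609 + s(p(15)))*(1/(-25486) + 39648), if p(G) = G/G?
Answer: -27926329735499/152916 ≈ -1.8263e+8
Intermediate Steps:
Y(U, w) = 7 + 5*w (Y(U, w) = 7 - (-5)*w = 7 + 5*w)
p(G) = 1
s(r) = 34/(7 + 5*r) (s(r) = -(-34)/(7 + 5*r) = 34/(7 + 5*r))
(-4609 + s(p(15)))*(1/(-25486) + 39648) = (-4609 + 34/(7 + 5*1))*(1/(-25486) + 39648) = (-4609 + 34/(7 + 5))*(-1/25486 + 39648) = (-4609 + 34/12)*(1010468927/25486) = (-4609 + 34*(1/12))*(1010468927/25486) = (-4609 + 17/6)*(1010468927/25486) = -27637/6*1010468927/25486 = -27926329735499/152916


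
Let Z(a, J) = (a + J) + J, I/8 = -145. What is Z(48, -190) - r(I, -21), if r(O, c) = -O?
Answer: -1492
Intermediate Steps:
I = -1160 (I = 8*(-145) = -1160)
Z(a, J) = a + 2*J (Z(a, J) = (J + a) + J = a + 2*J)
Z(48, -190) - r(I, -21) = (48 + 2*(-190)) - (-1)*(-1160) = (48 - 380) - 1*1160 = -332 - 1160 = -1492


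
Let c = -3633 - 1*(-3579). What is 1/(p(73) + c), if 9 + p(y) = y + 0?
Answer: ⅒ ≈ 0.10000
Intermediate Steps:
p(y) = -9 + y (p(y) = -9 + (y + 0) = -9 + y)
c = -54 (c = -3633 + 3579 = -54)
1/(p(73) + c) = 1/((-9 + 73) - 54) = 1/(64 - 54) = 1/10 = ⅒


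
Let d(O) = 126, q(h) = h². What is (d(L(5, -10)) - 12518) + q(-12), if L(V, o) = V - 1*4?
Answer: -12248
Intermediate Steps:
L(V, o) = -4 + V (L(V, o) = V - 4 = -4 + V)
(d(L(5, -10)) - 12518) + q(-12) = (126 - 12518) + (-12)² = -12392 + 144 = -12248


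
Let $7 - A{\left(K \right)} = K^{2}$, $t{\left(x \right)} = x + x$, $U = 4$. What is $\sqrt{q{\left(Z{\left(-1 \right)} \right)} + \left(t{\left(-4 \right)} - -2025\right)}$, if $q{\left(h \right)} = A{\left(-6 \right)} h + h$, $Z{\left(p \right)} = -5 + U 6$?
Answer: $3 \sqrt{165} \approx 38.536$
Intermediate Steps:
$Z{\left(p \right)} = 19$ ($Z{\left(p \right)} = -5 + 4 \cdot 6 = -5 + 24 = 19$)
$t{\left(x \right)} = 2 x$
$A{\left(K \right)} = 7 - K^{2}$
$q{\left(h \right)} = - 28 h$ ($q{\left(h \right)} = \left(7 - \left(-6\right)^{2}\right) h + h = \left(7 - 36\right) h + h = - 29 h + h = - 28 h$)
$\sqrt{q{\left(Z{\left(-1 \right)} \right)} + \left(t{\left(-4 \right)} - -2025\right)} = \sqrt{\left(-28\right) 19 + \left(2 \left(-4\right) - -2025\right)} = \sqrt{-532 + \left(-8 + 2025\right)} = \sqrt{-532 + 2017} = \sqrt{1485} = 3 \sqrt{165}$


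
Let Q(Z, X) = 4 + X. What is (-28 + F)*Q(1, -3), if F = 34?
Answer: 6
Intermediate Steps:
(-28 + F)*Q(1, -3) = (-28 + 34)*(4 - 3) = 6*1 = 6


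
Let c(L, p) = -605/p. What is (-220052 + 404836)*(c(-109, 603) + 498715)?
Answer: 55569083399360/603 ≈ 9.2154e+10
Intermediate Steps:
(-220052 + 404836)*(c(-109, 603) + 498715) = (-220052 + 404836)*(-605/603 + 498715) = 184784*(-605*1/603 + 498715) = 184784*(-605/603 + 498715) = 184784*(300724540/603) = 55569083399360/603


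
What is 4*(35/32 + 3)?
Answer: 131/8 ≈ 16.375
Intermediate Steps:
4*(35/32 + 3) = 4*(131/32) = 131/8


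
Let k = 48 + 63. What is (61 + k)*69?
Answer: 11868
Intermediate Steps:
k = 111
(61 + k)*69 = (61 + 111)*69 = 172*69 = 11868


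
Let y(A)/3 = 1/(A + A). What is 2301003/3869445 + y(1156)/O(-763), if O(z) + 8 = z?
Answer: 455738432369/766387435960 ≈ 0.59466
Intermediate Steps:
y(A) = 3/(2*A) (y(A) = 3/(A + A) = 3/((2*A)) = 3*(1/(2*A)) = 3/(2*A))
O(z) = -8 + z
2301003/3869445 + y(1156)/O(-763) = 2301003/3869445 + ((3/2)/1156)/(-8 - 763) = 2301003*(1/3869445) + ((3/2)*(1/1156))/(-771) = 767001/1289815 + (3/2312)*(-1/771) = 767001/1289815 - 1/594184 = 455738432369/766387435960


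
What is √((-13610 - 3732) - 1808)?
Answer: 5*I*√766 ≈ 138.38*I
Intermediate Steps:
√((-13610 - 3732) - 1808) = √(-17342 - 1808) = √(-19150) = 5*I*√766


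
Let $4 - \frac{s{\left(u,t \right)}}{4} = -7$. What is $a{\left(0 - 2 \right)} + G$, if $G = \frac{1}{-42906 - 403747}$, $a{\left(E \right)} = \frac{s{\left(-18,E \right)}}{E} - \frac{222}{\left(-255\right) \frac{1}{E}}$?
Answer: $- \frac{901345839}{37965505} \approx -23.741$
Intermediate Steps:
$s{\left(u,t \right)} = 44$ ($s{\left(u,t \right)} = 16 - -28 = 16 + 28 = 44$)
$a{\left(E \right)} = \frac{44}{E} + \frac{74 E}{85}$ ($a{\left(E \right)} = \frac{44}{E} - \frac{222}{\left(-255\right) \frac{1}{E}} = \frac{44}{E} - 222 \left(- \frac{E}{255}\right) = \frac{44}{E} + \frac{74 E}{85}$)
$G = - \frac{1}{446653}$ ($G = \frac{1}{-446653} = - \frac{1}{446653} \approx -2.2389 \cdot 10^{-6}$)
$a{\left(0 - 2 \right)} + G = \left(\frac{44}{0 - 2} + \frac{74 \left(0 - 2\right)}{85}\right) - \frac{1}{446653} = \left(\frac{44}{-2} + \frac{74}{85} \left(-2\right)\right) - \frac{1}{446653} = \left(44 \left(- \frac{1}{2}\right) - \frac{148}{85}\right) - \frac{1}{446653} = \left(-22 - \frac{148}{85}\right) - \frac{1}{446653} = - \frac{2018}{85} - \frac{1}{446653} = - \frac{901345839}{37965505}$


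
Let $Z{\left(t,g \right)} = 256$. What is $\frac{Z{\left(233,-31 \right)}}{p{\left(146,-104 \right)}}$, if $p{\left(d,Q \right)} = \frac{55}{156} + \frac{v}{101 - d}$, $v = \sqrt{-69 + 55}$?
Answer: $\frac{494208000}{718481} + \frac{31150080 i \sqrt{14}}{718481} \approx 687.85 + 162.22 i$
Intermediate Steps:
$v = i \sqrt{14}$ ($v = \sqrt{-14} = i \sqrt{14} \approx 3.7417 i$)
$p{\left(d,Q \right)} = \frac{55}{156} + \frac{i \sqrt{14}}{101 - d}$
$\frac{Z{\left(233,-31 \right)}}{p{\left(146,-104 \right)}} = \frac{256}{\frac{1}{156} \frac{1}{-101 + 146} \left(-5555 + 55 \cdot 146 - 156 i \sqrt{14}\right)} = \frac{256}{\frac{1}{156} \cdot \frac{1}{45} \left(-5555 + 8030 - 156 i \sqrt{14}\right)} = \frac{256}{\frac{1}{156} \cdot \frac{1}{45} \left(2475 - 156 i \sqrt{14}\right)} = \frac{256}{\frac{55}{156} - \frac{i \sqrt{14}}{45}}$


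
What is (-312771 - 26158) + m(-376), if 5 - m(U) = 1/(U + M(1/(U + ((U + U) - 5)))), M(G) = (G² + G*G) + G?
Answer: -163587834038491/482668195 ≈ -3.3892e+5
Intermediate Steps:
M(G) = G + 2*G² (M(G) = (G² + G²) + G = 2*G² + G = G + 2*G²)
m(U) = 5 - 1/(U + (1 + 2/(-5 + 3*U))/(-5 + 3*U)) (m(U) = 5 - 1/(U + (1 + 2/(U + ((U + U) - 5)))/(U + ((U + U) - 5))) = 5 - 1/(U + (1 + 2/(U + (2*U - 5)))/(U + (2*U - 5))) = 5 - 1/(U + (1 + 2/(U + (-5 + 2*U)))/(U + (-5 + 2*U))) = 5 - 1/(U + (1 + 2/(-5 + 3*U))/(-5 + 3*U)))
(-312771 - 26158) + m(-376) = (-312771 - 26158) + (-15 + 15*(-376) + (-5 + 3*(-376))²*(-1 + 5*(-376)))/(-3 + 3*(-376) - 376*(-5 + 3*(-376))²) = -338929 + (-15 - 5640 + (-5 - 1128)²*(-1 - 1880))/(-3 - 1128 - 376*(-5 - 1128)²) = -338929 + (-15 - 5640 + (-1133)²*(-1881))/(-3 - 1128 - 376*(-1133)²) = -338929 + (-15 - 5640 + 1283689*(-1881))/(-3 - 1128 - 376*1283689) = -338929 + (-15 - 5640 - 2414619009)/(-3 - 1128 - 482667064) = -338929 - 2414624664/(-482668195) = -338929 - 1/482668195*(-2414624664) = -338929 + 2414624664/482668195 = -163587834038491/482668195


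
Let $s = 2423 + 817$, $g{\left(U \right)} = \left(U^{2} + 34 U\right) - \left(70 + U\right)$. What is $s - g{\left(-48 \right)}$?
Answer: $2590$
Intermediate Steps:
$g{\left(U \right)} = -70 + U^{2} + 33 U$
$s = 3240$
$s - g{\left(-48 \right)} = 3240 - \left(-70 + \left(-48\right)^{2} + 33 \left(-48\right)\right) = 3240 - \left(-70 + 2304 - 1584\right) = 3240 - 650 = 2590$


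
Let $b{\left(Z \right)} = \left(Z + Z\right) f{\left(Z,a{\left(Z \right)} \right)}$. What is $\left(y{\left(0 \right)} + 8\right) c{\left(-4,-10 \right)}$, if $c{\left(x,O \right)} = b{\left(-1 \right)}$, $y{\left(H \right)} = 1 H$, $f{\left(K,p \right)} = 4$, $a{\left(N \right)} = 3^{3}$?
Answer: $-64$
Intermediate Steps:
$a{\left(N \right)} = 27$
$b{\left(Z \right)} = 8 Z$ ($b{\left(Z \right)} = \left(Z + Z\right) 4 = 2 Z 4 = 8 Z$)
$y{\left(H \right)} = H$
$c{\left(x,O \right)} = -8$ ($c{\left(x,O \right)} = 8 \left(-1\right) = -8$)
$\left(y{\left(0 \right)} + 8\right) c{\left(-4,-10 \right)} = \left(0 + 8\right) \left(-8\right) = 8 \left(-8\right) = -64$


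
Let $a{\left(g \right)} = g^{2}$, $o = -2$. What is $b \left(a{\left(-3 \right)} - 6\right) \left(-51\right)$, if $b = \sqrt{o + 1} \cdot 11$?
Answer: $- 1683 i \approx - 1683.0 i$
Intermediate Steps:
$b = 11 i$ ($b = \sqrt{-2 + 1} \cdot 11 = \sqrt{-1} \cdot 11 = i 11 = 11 i \approx 11.0 i$)
$b \left(a{\left(-3 \right)} - 6\right) \left(-51\right) = 11 i \left(\left(-3\right)^{2} - 6\right) \left(-51\right) = 11 i \left(9 - 6\right) \left(-51\right) = 11 i 3 \left(-51\right) = 33 i \left(-51\right) = - 1683 i$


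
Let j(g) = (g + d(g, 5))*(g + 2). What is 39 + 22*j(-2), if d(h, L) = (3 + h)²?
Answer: 39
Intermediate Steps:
j(g) = (2 + g)*(g + (3 + g)²) (j(g) = (g + (3 + g)²)*(g + 2) = (g + (3 + g)²)*(2 + g) = (2 + g)*(g + (3 + g)²))
39 + 22*j(-2) = 39 + 22*(18 + (-2)³ + 9*(-2)² + 23*(-2)) = 39 + 22*(18 - 8 + 9*4 - 46) = 39 + 22*(18 - 8 + 36 - 46) = 39 + 22*0 = 39 + 0 = 39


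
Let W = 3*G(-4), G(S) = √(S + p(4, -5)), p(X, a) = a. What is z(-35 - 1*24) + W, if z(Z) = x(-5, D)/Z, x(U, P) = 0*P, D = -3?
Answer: 9*I ≈ 9.0*I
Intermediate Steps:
x(U, P) = 0
z(Z) = 0 (z(Z) = 0/Z = 0)
G(S) = √(-5 + S) (G(S) = √(S - 5) = √(-5 + S))
W = 9*I (W = 3*√(-5 - 4) = 3*√(-9) = 3*(3*I) = 9*I ≈ 9.0*I)
z(-35 - 1*24) + W = 0 + 9*I = 9*I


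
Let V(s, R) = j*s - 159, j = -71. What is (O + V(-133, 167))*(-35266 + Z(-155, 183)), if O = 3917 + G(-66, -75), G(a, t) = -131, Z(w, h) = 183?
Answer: -458534810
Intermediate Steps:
O = 3786 (O = 3917 - 131 = 3786)
V(s, R) = -159 - 71*s (V(s, R) = -71*s - 159 = -159 - 71*s)
(O + V(-133, 167))*(-35266 + Z(-155, 183)) = (3786 + (-159 - 71*(-133)))*(-35266 + 183) = (3786 + (-159 + 9443))*(-35083) = (3786 + 9284)*(-35083) = 13070*(-35083) = -458534810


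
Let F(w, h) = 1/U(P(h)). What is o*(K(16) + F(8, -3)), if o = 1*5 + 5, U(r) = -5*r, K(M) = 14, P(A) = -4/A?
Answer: 277/2 ≈ 138.50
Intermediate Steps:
F(w, h) = h/20 (F(w, h) = 1/(-(-20)/h) = 1/(20/h) = h/20)
o = 10 (o = 5 + 5 = 10)
o*(K(16) + F(8, -3)) = 10*(14 + (1/20)*(-3)) = 10*(14 - 3/20) = 10*(277/20) = 277/2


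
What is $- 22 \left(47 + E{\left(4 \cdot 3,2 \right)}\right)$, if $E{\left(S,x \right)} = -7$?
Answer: $-880$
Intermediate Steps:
$- 22 \left(47 + E{\left(4 \cdot 3,2 \right)}\right) = - 22 \left(47 - 7\right) = \left(-22\right) 40 = -880$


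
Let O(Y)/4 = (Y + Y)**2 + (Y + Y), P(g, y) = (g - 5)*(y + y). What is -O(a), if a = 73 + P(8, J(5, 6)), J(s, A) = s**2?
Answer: -797448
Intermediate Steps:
P(g, y) = 2*y*(-5 + g) (P(g, y) = (-5 + g)*(2*y) = 2*y*(-5 + g))
a = 223 (a = 73 + 2*5**2*(-5 + 8) = 73 + 2*25*3 = 73 + 150 = 223)
O(Y) = 8*Y + 16*Y**2 (O(Y) = 4*((Y + Y)**2 + (Y + Y)) = 4*((2*Y)**2 + 2*Y) = 4*(4*Y**2 + 2*Y) = 4*(2*Y + 4*Y**2) = 8*Y + 16*Y**2)
-O(a) = -8*223*(1 + 2*223) = -8*223*(1 + 446) = -8*223*447 = -1*797448 = -797448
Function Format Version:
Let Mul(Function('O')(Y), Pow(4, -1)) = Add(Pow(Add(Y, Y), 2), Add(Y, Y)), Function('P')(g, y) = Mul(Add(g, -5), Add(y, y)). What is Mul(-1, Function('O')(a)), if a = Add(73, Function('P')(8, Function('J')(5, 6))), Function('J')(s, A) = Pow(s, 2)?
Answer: -797448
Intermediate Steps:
Function('P')(g, y) = Mul(2, y, Add(-5, g)) (Function('P')(g, y) = Mul(Add(-5, g), Mul(2, y)) = Mul(2, y, Add(-5, g)))
a = 223 (a = Add(73, Mul(2, Pow(5, 2), Add(-5, 8))) = Add(73, Mul(2, 25, 3)) = Add(73, 150) = 223)
Function('O')(Y) = Add(Mul(8, Y), Mul(16, Pow(Y, 2))) (Function('O')(Y) = Mul(4, Add(Pow(Add(Y, Y), 2), Add(Y, Y))) = Mul(4, Add(Pow(Mul(2, Y), 2), Mul(2, Y))) = Mul(4, Add(Mul(4, Pow(Y, 2)), Mul(2, Y))) = Mul(4, Add(Mul(2, Y), Mul(4, Pow(Y, 2)))) = Add(Mul(8, Y), Mul(16, Pow(Y, 2))))
Mul(-1, Function('O')(a)) = Mul(-1, Mul(8, 223, Add(1, Mul(2, 223)))) = Mul(-1, Mul(8, 223, Add(1, 446))) = Mul(-1, Mul(8, 223, 447)) = Mul(-1, 797448) = -797448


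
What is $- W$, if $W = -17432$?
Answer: $17432$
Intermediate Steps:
$- W = \left(-1\right) \left(-17432\right) = 17432$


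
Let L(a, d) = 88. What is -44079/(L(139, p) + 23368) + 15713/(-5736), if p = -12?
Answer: -77675159/16817952 ≈ -4.6186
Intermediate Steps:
-44079/(L(139, p) + 23368) + 15713/(-5736) = -44079/(88 + 23368) + 15713/(-5736) = -44079/23456 + 15713*(-1/5736) = -44079*1/23456 - 15713/5736 = -44079/23456 - 15713/5736 = -77675159/16817952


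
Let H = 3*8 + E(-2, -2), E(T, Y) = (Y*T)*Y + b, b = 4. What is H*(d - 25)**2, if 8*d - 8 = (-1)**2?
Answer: 182405/16 ≈ 11400.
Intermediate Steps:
d = 9/8 (d = 1 + (1/8)*(-1)**2 = 1 + (1/8)*1 = 1 + 1/8 = 9/8 ≈ 1.1250)
E(T, Y) = 4 + T*Y**2 (E(T, Y) = (Y*T)*Y + 4 = (T*Y)*Y + 4 = T*Y**2 + 4 = 4 + T*Y**2)
H = 20 (H = 3*8 + (4 - 2*(-2)**2) = 24 + (4 - 2*4) = 24 + (4 - 8) = 24 - 4 = 20)
H*(d - 25)**2 = 20*(9/8 - 25)**2 = 20*(-191/8)**2 = 20*(36481/64) = 182405/16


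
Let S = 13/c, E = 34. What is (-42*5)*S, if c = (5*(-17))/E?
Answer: 1092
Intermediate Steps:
c = -5/2 (c = (5*(-17))/34 = -85*1/34 = -5/2 ≈ -2.5000)
S = -26/5 (S = 13/(-5/2) = 13*(-⅖) = -26/5 ≈ -5.2000)
(-42*5)*S = -42*5*(-26/5) = -210*(-26/5) = 1092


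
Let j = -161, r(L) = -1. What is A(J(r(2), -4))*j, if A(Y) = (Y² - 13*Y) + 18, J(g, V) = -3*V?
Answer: -966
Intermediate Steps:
A(Y) = 18 + Y² - 13*Y
A(J(r(2), -4))*j = (18 + (-3*(-4))² - (-39)*(-4))*(-161) = (18 + 12² - 13*12)*(-161) = (18 + 144 - 156)*(-161) = 6*(-161) = -966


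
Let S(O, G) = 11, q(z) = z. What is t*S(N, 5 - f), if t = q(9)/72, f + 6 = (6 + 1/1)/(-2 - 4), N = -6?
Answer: 11/8 ≈ 1.3750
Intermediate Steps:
f = -43/6 (f = -6 + (6 + 1/1)/(-2 - 4) = -6 + (6 + 1)/(-6) = -6 + 7*(-⅙) = -6 - 7/6 = -43/6 ≈ -7.1667)
t = ⅛ (t = 9/72 = 9*(1/72) = ⅛ ≈ 0.12500)
t*S(N, 5 - f) = (⅛)*11 = 11/8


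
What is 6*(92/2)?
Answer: 276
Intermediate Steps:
6*(92/2) = 6*((½)*92) = 6*46 = 276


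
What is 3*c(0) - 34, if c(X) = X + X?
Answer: -34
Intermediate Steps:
c(X) = 2*X
3*c(0) - 34 = 3*(2*0) - 34 = 3*0 - 34 = 0 - 34 = -34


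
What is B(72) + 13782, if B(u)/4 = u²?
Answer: 34518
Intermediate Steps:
B(u) = 4*u²
B(72) + 13782 = 4*72² + 13782 = 4*5184 + 13782 = 20736 + 13782 = 34518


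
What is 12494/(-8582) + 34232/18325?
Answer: 32413237/78632575 ≈ 0.41221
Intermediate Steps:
12494/(-8582) + 34232/18325 = 12494*(-1/8582) + 34232*(1/18325) = -6247/4291 + 34232/18325 = 32413237/78632575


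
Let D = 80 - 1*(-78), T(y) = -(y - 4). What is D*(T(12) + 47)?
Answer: 6162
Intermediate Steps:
T(y) = 4 - y (T(y) = -(-4 + y) = 4 - y)
D = 158 (D = 80 + 78 = 158)
D*(T(12) + 47) = 158*((4 - 1*12) + 47) = 158*((4 - 12) + 47) = 158*(-8 + 47) = 158*39 = 6162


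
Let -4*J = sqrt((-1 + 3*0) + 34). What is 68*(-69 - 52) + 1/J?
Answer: -8228 - 4*sqrt(33)/33 ≈ -8228.7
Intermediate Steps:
J = -sqrt(33)/4 (J = -sqrt((-1 + 3*0) + 34)/4 = -sqrt((-1 + 0) + 34)/4 = -sqrt(-1 + 34)/4 = -sqrt(33)/4 ≈ -1.4361)
68*(-69 - 52) + 1/J = 68*(-69 - 52) + 1/(-sqrt(33)/4) = 68*(-121) - 4*sqrt(33)/33 = -8228 - 4*sqrt(33)/33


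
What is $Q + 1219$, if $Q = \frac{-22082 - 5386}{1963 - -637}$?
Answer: $\frac{785483}{650} \approx 1208.4$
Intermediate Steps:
$Q = - \frac{6867}{650}$ ($Q = - \frac{27468}{1963 + \left(-253 + 890\right)} = - \frac{27468}{1963 + 637} = - \frac{27468}{2600} = \left(-27468\right) \frac{1}{2600} = - \frac{6867}{650} \approx -10.565$)
$Q + 1219 = - \frac{6867}{650} + 1219 = \frac{785483}{650}$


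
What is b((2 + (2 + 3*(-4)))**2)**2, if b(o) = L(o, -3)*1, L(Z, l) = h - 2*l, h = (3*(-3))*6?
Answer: 2304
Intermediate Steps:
h = -54 (h = -9*6 = -54)
L(Z, l) = -54 - 2*l
b(o) = -48 (b(o) = (-54 - 2*(-3))*1 = (-54 + 6)*1 = -48*1 = -48)
b((2 + (2 + 3*(-4)))**2)**2 = (-48)**2 = 2304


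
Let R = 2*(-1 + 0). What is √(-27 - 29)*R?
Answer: -4*I*√14 ≈ -14.967*I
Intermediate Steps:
R = -2 (R = 2*(-1) = -2)
√(-27 - 29)*R = √(-27 - 29)*(-2) = √(-56)*(-2) = (2*I*√14)*(-2) = -4*I*√14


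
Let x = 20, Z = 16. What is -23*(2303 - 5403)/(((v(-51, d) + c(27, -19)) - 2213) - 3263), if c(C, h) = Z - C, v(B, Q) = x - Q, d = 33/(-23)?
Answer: -409975/31427 ≈ -13.045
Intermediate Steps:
d = -33/23 (d = 33*(-1/23) = -33/23 ≈ -1.4348)
v(B, Q) = 20 - Q
c(C, h) = 16 - C
-23*(2303 - 5403)/(((v(-51, d) + c(27, -19)) - 2213) - 3263) = -23*(2303 - 5403)/((((20 - 1*(-33/23)) + (16 - 1*27)) - 2213) - 3263) = -(-71300)/((((20 + 33/23) + (16 - 27)) - 2213) - 3263) = -(-71300)/(((493/23 - 11) - 2213) - 3263) = -(-71300)/((240/23 - 2213) - 3263) = -(-71300)/(-50659/23 - 3263) = -(-71300)/(-125708/23) = -(-71300)*(-23)/125708 = -23*17825/31427 = -409975/31427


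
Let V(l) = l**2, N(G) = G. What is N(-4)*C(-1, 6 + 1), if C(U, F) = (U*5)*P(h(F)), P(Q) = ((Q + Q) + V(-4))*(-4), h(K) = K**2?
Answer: -9120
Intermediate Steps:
P(Q) = -64 - 8*Q (P(Q) = ((Q + Q) + (-4)**2)*(-4) = (2*Q + 16)*(-4) = (16 + 2*Q)*(-4) = -64 - 8*Q)
C(U, F) = 5*U*(-64 - 8*F**2) (C(U, F) = (U*5)*(-64 - 8*F**2) = (5*U)*(-64 - 8*F**2) = 5*U*(-64 - 8*F**2))
N(-4)*C(-1, 6 + 1) = -(-160)*(-1)*(8 + (6 + 1)**2) = -(-160)*(-1)*(8 + 7**2) = -(-160)*(-1)*(8 + 49) = -(-160)*(-1)*57 = -4*2280 = -9120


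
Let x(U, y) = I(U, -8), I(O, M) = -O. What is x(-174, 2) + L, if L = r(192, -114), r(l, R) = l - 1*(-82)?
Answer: 448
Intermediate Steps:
x(U, y) = -U
r(l, R) = 82 + l (r(l, R) = l + 82 = 82 + l)
L = 274 (L = 82 + 192 = 274)
x(-174, 2) + L = -1*(-174) + 274 = 174 + 274 = 448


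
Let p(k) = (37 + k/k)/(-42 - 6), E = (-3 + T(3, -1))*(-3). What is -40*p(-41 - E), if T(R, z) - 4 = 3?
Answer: 95/3 ≈ 31.667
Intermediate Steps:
T(R, z) = 7 (T(R, z) = 4 + 3 = 7)
E = -12 (E = (-3 + 7)*(-3) = 4*(-3) = -12)
p(k) = -19/24 (p(k) = (37 + 1)/(-48) = 38*(-1/48) = -19/24)
-40*p(-41 - E) = -40*(-19/24) = 95/3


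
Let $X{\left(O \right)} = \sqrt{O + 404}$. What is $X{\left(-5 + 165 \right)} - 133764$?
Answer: $-133764 + 2 \sqrt{141} \approx -1.3374 \cdot 10^{5}$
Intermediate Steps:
$X{\left(O \right)} = \sqrt{404 + O}$
$X{\left(-5 + 165 \right)} - 133764 = \sqrt{404 + \left(-5 + 165\right)} - 133764 = \sqrt{404 + 160} - 133764 = \sqrt{564} - 133764 = 2 \sqrt{141} - 133764 = -133764 + 2 \sqrt{141}$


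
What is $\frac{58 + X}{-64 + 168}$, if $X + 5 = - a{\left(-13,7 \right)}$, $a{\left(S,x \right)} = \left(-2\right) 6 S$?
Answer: $- \frac{103}{104} \approx -0.99039$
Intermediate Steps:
$a{\left(S,x \right)} = - 12 S$
$X = -161$ ($X = -5 - \left(-12\right) \left(-13\right) = -5 - 156 = -161$)
$\frac{58 + X}{-64 + 168} = \frac{58 - 161}{-64 + 168} = - \frac{103}{104}$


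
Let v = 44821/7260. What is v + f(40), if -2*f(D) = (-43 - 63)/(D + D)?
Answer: 198523/29040 ≈ 6.8362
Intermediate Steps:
v = 44821/7260 (v = 44821*(1/7260) = 44821/7260 ≈ 6.1737)
f(D) = 53/(2*D) (f(D) = -(-43 - 63)/(2*(D + D)) = -(-53)/(2*D) = 53/(2*D))
v + f(40) = 44821/7260 + (53/2)/40 = 44821/7260 + (53/2)*(1/40) = 44821/7260 + 53/80 = 198523/29040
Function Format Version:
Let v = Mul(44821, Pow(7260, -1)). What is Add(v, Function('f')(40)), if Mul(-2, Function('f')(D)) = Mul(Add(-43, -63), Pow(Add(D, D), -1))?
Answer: Rational(198523, 29040) ≈ 6.8362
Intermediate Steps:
v = Rational(44821, 7260) (v = Mul(44821, Rational(1, 7260)) = Rational(44821, 7260) ≈ 6.1737)
Function('f')(D) = Mul(Rational(53, 2), Pow(D, -1)) (Function('f')(D) = Mul(Rational(-1, 2), Mul(Add(-43, -63), Pow(Add(D, D), -1))) = Mul(Rational(-1, 2), Mul(-106, Pow(Mul(2, D), -1))) = Mul(Rational(-1, 2), Mul(-106, Mul(Rational(1, 2), Pow(D, -1)))) = Mul(Rational(-1, 2), Mul(-53, Pow(D, -1))) = Mul(Rational(53, 2), Pow(D, -1)))
Add(v, Function('f')(40)) = Add(Rational(44821, 7260), Mul(Rational(53, 2), Pow(40, -1))) = Add(Rational(44821, 7260), Mul(Rational(53, 2), Rational(1, 40))) = Add(Rational(44821, 7260), Rational(53, 80)) = Rational(198523, 29040)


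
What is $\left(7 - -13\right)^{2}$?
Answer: $400$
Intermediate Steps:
$\left(7 - -13\right)^{2} = \left(7 + 13\right)^{2} = 20^{2} = 400$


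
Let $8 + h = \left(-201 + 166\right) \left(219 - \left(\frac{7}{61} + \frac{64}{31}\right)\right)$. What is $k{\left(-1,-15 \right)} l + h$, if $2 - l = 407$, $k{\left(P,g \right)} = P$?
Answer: $- \frac{13599553}{1891} \approx -7191.7$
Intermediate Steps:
$l = -405$ ($l = 2 - 407 = -405$)
$h = - \frac{14365408}{1891}$ ($h = -8 + \left(-201 + 166\right) \left(219 - \left(\frac{7}{61} + \frac{64}{31}\right)\right) = -8 - 35 \left(219 - \frac{4121}{1891}\right) = -8 - \frac{14350280}{1891} = - \frac{14365408}{1891} \approx -7596.7$)
$k{\left(-1,-15 \right)} l + h = \left(-1\right) \left(-405\right) - \frac{14365408}{1891} = 405 - \frac{14365408}{1891} = - \frac{13599553}{1891}$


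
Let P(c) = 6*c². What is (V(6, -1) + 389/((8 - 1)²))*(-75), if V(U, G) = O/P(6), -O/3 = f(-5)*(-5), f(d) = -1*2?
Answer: -343975/588 ≈ -584.99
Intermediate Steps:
f(d) = -2
O = -30 (O = -(-6)*(-5) = -3*10 = -30)
V(U, G) = -5/36 (V(U, G) = -30/(6*6²) = -30/(6*36) = -30/216 = -30*1/216 = -5/36)
(V(6, -1) + 389/((8 - 1)²))*(-75) = (-5/36 + 389/((8 - 1)²))*(-75) = (-5/36 + 389/(7²))*(-75) = (-5/36 + 389/49)*(-75) = (13759/1764)*(-75) = -343975/588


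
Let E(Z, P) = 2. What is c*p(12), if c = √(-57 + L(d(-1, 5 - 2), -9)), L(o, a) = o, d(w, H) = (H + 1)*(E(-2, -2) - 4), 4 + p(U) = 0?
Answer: -4*I*√65 ≈ -32.249*I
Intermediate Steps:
p(U) = -4 (p(U) = -4 + 0 = -4)
d(w, H) = -2 - 2*H (d(w, H) = (H + 1)*(2 - 4) = (1 + H)*(-2) = -2 - 2*H)
c = I*√65 (c = √(-57 + (-2 - 2*(5 - 2))) = √(-57 + (-2 - 2*3)) = √(-57 + (-2 - 6)) = √(-57 - 8) = √(-65) = I*√65 ≈ 8.0623*I)
c*p(12) = (I*√65)*(-4) = -4*I*√65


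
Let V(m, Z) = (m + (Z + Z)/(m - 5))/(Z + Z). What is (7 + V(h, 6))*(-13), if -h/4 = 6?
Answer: -1872/29 ≈ -64.552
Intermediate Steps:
h = -24 (h = -4*6 = -24)
V(m, Z) = (m + 2*Z/(-5 + m))/(2*Z) (V(m, Z) = (m + (2*Z)/(-5 + m))/((2*Z)) = (m + 2*Z/(-5 + m))*(1/(2*Z)) = (m + 2*Z/(-5 + m))/(2*Z))
(7 + V(h, 6))*(-13) = (7 + (1/2)*((-24)**2 - 5*(-24) + 2*6)/(6*(-5 - 24)))*(-13) = (7 + (1/2)*(1/6)*(576 + 120 + 12)/(-29))*(-13) = (7 + (1/2)*(1/6)*(-1/29)*708)*(-13) = (7 - 59/29)*(-13) = (144/29)*(-13) = -1872/29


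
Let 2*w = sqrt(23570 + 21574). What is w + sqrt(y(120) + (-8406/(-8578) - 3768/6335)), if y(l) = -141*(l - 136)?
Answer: 3*sqrt(1254) + sqrt(1665783535615119795)/27170815 ≈ 153.74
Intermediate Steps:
y(l) = 19176 - 141*l (y(l) = -141*(-136 + l) = 19176 - 141*l)
w = 3*sqrt(1254) (w = sqrt(23570 + 21574)/2 = sqrt(45144)/2 = (6*sqrt(1254))/2 = 3*sqrt(1254) ≈ 106.24)
w + sqrt(y(120) + (-8406/(-8578) - 3768/6335)) = 3*sqrt(1254) + sqrt((19176 - 141*120) + (-8406/(-8578) - 3768/6335)) = 3*sqrt(1254) + sqrt((19176 - 16920) + (-8406*(-1/8578) - 3768*1/6335)) = 3*sqrt(1254) + sqrt(2256 + (4203/4289 - 3768/6335)) = 3*sqrt(1254) + sqrt(2256 + 10465053/27170815) = 3*sqrt(1254) + sqrt(61307823693/27170815) = 3*sqrt(1254) + sqrt(1665783535615119795)/27170815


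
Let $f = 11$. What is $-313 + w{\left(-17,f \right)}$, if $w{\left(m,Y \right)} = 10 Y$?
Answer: $-203$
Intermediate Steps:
$-313 + w{\left(-17,f \right)} = -313 + 10 \cdot 11 = -313 + 110 = -203$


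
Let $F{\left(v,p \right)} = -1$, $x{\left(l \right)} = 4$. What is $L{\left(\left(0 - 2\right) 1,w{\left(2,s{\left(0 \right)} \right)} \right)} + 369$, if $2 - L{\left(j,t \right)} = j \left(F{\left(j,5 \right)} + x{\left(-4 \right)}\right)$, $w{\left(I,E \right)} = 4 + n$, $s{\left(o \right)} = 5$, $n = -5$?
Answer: $377$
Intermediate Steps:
$w{\left(I,E \right)} = -1$ ($w{\left(I,E \right)} = 4 - 5 = -1$)
$L{\left(j,t \right)} = 2 - 3 j$ ($L{\left(j,t \right)} = 2 - j \left(-1 + 4\right) = 2 - j 3 = 2 - 3 j$)
$L{\left(\left(0 - 2\right) 1,w{\left(2,s{\left(0 \right)} \right)} \right)} + 369 = \left(2 - 3 \left(0 - 2\right) 1\right) + 369 = \left(2 - 3 \left(\left(-2\right) 1\right)\right) + 369 = \left(2 - -6\right) + 369 = \left(2 + 6\right) + 369 = 8 + 369 = 377$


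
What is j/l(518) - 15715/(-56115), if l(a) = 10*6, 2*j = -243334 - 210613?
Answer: -1698090007/448920 ≈ -3782.6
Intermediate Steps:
j = -453947/2 (j = (-243334 - 210613)/2 = (1/2)*(-453947) = -453947/2 ≈ -2.2697e+5)
l(a) = 60
j/l(518) - 15715/(-56115) = -453947/2/60 - 15715/(-56115) = -453947/2*1/60 - 15715*(-1/56115) = -453947/120 + 3143/11223 = -1698090007/448920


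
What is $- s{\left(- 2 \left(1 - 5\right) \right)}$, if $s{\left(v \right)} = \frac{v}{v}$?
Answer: $-1$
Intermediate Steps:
$s{\left(v \right)} = 1$
$- s{\left(- 2 \left(1 - 5\right) \right)} = \left(-1\right) 1 = -1$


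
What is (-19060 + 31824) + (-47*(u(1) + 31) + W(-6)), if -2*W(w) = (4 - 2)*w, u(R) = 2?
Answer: 11219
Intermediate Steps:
W(w) = -w (W(w) = -(4 - 2)*w/2 = -w)
(-19060 + 31824) + (-47*(u(1) + 31) + W(-6)) = (-19060 + 31824) + (-47*(2 + 31) - 1*(-6)) = 12764 + (-47*33 + 6) = 12764 + (-1551 + 6) = 12764 - 1545 = 11219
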